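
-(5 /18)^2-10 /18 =-205 /324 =-0.63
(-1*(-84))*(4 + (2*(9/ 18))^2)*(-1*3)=-1260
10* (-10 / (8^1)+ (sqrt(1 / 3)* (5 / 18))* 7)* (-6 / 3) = 25 -350* sqrt(3) / 27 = 2.55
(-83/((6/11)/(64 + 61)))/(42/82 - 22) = 4679125/5286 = 885.19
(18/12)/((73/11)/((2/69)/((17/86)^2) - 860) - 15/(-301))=659677018/18519563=35.62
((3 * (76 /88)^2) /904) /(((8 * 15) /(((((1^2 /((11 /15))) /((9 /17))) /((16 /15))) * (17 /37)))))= 521645 /22793875456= 0.00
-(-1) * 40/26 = 20/13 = 1.54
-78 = -78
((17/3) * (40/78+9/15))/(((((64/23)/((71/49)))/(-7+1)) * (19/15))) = -860591/55328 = -15.55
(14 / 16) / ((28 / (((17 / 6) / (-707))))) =-17 / 135744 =-0.00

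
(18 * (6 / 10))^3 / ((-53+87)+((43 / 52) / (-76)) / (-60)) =7467572736 / 201553075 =37.05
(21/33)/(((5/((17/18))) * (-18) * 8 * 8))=-119/1140480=-0.00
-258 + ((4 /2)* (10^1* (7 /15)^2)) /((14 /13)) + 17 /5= -2255 /9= -250.56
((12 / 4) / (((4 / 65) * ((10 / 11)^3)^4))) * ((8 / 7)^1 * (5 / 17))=122398706692119 / 2380000000000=51.43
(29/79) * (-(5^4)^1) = -229.43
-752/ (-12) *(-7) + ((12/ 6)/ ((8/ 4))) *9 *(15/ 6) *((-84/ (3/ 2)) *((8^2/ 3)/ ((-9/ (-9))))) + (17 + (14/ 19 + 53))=-1553132/ 57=-27247.93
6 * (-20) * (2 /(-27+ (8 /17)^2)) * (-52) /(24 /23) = -3456440 /7739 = -446.63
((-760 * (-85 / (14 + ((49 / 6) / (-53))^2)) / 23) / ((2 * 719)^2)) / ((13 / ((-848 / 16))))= -86557087800 / 219203334975443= -0.00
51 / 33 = 17 / 11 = 1.55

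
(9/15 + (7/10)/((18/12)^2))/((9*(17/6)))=0.04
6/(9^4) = 2/2187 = 0.00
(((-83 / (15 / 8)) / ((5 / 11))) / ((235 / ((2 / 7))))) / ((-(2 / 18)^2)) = 394416 / 41125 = 9.59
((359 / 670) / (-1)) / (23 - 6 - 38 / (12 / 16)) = 1077 / 67670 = 0.02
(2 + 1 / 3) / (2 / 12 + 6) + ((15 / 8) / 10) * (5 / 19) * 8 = 1087 / 1406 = 0.77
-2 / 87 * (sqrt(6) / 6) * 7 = -7 * sqrt(6) / 261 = -0.07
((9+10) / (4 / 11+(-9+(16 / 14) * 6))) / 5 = -1463 / 685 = -2.14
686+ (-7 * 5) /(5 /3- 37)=72821 /106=686.99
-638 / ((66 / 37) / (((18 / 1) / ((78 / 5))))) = -412.69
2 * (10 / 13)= 20 / 13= 1.54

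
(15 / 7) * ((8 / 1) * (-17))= -2040 / 7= -291.43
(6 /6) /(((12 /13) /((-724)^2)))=1703572 /3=567857.33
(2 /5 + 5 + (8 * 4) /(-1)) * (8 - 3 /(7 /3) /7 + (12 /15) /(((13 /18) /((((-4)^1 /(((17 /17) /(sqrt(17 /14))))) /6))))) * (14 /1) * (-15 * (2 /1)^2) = 174648 - 76608 * sqrt(238) /65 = 156465.68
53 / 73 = 0.73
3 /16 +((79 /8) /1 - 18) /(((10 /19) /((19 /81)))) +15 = 7495 /648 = 11.57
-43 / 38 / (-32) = 43 / 1216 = 0.04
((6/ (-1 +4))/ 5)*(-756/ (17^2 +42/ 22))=-2079/ 2000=-1.04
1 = 1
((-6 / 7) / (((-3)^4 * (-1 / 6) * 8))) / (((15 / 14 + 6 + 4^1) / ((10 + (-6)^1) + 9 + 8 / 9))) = 25 / 2511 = 0.01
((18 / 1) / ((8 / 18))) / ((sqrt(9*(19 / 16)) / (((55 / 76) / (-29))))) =-1485*sqrt(19) / 20938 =-0.31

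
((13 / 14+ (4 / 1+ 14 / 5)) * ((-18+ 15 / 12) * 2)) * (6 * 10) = -108741 / 7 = -15534.43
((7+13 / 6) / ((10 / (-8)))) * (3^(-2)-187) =37004 / 27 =1370.52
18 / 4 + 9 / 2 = 9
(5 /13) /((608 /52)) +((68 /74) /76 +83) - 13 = 70.04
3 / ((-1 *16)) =-3 / 16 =-0.19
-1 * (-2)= 2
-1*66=-66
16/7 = 2.29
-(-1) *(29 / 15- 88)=-1291 / 15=-86.07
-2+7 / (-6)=-19 / 6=-3.17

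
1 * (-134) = -134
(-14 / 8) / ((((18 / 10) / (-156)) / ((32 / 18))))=7280 / 27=269.63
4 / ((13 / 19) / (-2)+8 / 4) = 152 / 63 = 2.41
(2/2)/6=1/6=0.17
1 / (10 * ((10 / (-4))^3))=-4 / 625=-0.01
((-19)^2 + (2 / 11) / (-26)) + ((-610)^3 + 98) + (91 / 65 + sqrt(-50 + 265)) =-162291085819 / 715 + sqrt(215) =-226980524.94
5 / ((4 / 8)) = 10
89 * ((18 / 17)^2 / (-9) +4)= 99680 / 289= 344.91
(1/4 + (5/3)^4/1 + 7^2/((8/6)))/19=2.35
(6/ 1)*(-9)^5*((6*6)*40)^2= -734664038400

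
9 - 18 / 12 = 15 / 2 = 7.50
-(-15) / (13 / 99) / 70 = 297 / 182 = 1.63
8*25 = 200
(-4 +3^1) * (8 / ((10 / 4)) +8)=-56 / 5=-11.20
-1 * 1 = -1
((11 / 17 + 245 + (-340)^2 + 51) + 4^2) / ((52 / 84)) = 41380815 / 221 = 187243.51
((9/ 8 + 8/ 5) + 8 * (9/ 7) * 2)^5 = 11809646353408768843/ 1721036800000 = 6861937.15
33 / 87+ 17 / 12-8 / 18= 1411 / 1044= 1.35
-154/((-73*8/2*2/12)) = 231/73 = 3.16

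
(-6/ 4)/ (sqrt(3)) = -sqrt(3)/ 2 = -0.87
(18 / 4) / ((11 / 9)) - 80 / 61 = 3181 / 1342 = 2.37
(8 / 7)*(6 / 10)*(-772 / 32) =-579 / 35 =-16.54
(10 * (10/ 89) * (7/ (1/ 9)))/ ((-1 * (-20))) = 315/ 89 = 3.54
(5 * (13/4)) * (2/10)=13/4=3.25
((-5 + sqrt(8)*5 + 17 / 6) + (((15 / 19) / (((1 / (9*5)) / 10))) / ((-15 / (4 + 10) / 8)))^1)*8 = -1210588 / 57 + 80*sqrt(2) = -21125.25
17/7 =2.43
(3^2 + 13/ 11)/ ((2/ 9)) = 504/ 11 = 45.82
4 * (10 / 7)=40 / 7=5.71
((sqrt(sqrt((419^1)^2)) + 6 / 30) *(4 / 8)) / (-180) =-sqrt(419) / 360- 1 / 1800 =-0.06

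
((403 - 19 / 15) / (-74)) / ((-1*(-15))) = -3013 / 8325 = -0.36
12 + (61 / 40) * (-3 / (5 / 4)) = 8.34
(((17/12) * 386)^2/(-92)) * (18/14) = -10764961/2576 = -4178.94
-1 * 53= -53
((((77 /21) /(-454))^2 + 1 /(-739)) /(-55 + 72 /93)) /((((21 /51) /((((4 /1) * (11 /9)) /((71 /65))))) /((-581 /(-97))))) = 55219595234375 /35709105226444317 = 0.00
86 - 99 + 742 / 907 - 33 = -40980 / 907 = -45.18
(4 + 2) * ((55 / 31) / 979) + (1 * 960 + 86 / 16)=21307997 / 22072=965.39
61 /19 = 3.21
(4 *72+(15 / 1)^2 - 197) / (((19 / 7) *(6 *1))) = 1106 / 57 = 19.40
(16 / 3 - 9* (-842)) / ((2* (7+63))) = 54.17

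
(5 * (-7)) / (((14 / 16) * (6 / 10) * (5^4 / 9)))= -24 / 25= -0.96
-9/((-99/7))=7/11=0.64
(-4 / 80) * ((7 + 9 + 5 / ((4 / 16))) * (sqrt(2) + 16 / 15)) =-9 * sqrt(2) / 5 - 48 / 25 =-4.47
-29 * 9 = -261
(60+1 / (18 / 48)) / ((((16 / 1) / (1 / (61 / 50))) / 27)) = 10575 / 122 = 86.68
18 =18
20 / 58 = 10 / 29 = 0.34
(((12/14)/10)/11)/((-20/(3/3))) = -3/7700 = -0.00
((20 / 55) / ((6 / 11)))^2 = 4 / 9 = 0.44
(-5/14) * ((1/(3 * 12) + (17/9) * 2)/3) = -685/1512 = -0.45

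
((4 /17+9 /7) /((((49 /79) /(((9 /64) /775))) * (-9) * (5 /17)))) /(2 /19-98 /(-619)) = -168170539 /263698400000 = -0.00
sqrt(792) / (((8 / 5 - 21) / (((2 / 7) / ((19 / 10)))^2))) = -12000 * sqrt(22) / 1715833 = -0.03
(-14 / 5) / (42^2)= -1 / 630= -0.00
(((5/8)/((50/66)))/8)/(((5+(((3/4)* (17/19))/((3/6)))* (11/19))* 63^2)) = 3971/882917280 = 0.00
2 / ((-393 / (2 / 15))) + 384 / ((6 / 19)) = 7168316 / 5895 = 1216.00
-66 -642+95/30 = -4229/6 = -704.83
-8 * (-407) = 3256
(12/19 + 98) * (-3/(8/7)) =-19677/76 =-258.91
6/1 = 6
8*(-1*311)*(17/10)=-4229.60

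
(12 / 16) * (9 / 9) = 3 / 4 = 0.75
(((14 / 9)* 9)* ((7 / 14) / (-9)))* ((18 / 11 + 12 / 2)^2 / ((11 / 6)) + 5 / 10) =-602021 / 23958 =-25.13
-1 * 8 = -8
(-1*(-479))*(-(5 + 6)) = -5269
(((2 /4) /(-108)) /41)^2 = 1 /78428736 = 0.00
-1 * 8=-8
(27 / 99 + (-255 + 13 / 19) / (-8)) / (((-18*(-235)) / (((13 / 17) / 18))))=0.00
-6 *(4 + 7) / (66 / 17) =-17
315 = 315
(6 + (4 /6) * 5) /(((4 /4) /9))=84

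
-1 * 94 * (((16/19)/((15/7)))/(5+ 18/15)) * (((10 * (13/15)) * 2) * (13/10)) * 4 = -14233856/26505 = -537.03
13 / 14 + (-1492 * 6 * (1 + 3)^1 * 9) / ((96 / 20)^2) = -97906 / 7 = -13986.57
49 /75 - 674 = -50501 /75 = -673.35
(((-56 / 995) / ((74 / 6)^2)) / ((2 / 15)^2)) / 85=-0.00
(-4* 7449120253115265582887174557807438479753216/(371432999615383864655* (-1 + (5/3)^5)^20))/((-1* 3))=4881679697272184094471374841494470000109108710679301203054841965507228900598573170688/553554138346799272953996181010516528781474650035152313562648658782522964579638248655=8.82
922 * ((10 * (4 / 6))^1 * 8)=147520 / 3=49173.33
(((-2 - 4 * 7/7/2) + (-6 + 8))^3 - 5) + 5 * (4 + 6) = 37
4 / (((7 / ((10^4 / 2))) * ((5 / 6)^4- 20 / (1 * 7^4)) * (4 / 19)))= 8446032000 / 294941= 28636.34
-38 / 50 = -19 / 25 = -0.76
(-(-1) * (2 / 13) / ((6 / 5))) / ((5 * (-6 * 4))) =-1 / 936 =-0.00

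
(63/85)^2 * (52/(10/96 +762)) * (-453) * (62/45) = -30915271296/1321488625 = -23.39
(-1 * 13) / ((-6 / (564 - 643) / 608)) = -312208 / 3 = -104069.33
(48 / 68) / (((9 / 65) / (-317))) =-82420 / 51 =-1616.08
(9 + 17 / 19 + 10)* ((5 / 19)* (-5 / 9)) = -1050 / 361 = -2.91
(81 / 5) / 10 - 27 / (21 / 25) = -10683 / 350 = -30.52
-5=-5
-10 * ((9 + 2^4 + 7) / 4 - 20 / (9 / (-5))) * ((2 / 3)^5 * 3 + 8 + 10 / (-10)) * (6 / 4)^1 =-515140 / 243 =-2119.92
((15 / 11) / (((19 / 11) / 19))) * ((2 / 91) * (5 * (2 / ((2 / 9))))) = 1350 / 91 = 14.84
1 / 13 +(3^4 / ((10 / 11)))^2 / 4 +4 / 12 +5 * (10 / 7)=217554313 / 109200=1992.26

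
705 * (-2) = -1410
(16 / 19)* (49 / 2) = 392 / 19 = 20.63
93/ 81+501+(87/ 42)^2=506.44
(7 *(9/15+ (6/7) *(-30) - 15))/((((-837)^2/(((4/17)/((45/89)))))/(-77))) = 1425424/99247275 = 0.01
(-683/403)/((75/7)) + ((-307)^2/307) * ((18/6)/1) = 27832444/30225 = 920.84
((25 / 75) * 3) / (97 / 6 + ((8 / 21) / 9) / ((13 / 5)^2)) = 63882 / 1033159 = 0.06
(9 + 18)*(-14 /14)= -27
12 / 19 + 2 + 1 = 69 / 19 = 3.63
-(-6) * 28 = 168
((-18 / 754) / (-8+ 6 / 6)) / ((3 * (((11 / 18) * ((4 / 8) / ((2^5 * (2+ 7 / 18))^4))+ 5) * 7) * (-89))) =-2688654508032 / 7367348031003825683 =-0.00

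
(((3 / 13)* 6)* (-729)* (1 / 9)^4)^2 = 0.02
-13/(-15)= 13/15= 0.87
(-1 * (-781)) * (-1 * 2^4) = -12496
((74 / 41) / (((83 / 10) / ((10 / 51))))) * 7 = 51800 / 173553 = 0.30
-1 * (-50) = 50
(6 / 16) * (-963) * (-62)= 22389.75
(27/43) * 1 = 27/43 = 0.63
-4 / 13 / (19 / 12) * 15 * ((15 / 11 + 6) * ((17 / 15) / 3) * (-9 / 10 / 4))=24786 / 13585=1.82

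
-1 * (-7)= 7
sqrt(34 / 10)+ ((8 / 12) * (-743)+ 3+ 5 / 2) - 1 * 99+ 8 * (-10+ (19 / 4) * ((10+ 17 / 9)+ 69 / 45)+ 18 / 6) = -132.94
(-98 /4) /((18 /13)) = -637 /36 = -17.69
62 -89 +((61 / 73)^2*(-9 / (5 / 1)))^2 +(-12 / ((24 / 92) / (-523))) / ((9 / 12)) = 68266346299138 / 2129868075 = 32051.91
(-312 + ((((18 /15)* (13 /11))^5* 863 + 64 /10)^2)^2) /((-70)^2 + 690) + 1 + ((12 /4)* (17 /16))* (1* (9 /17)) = 309934187921960315960858459302011028499081404298713 /2869165398920448647639152526855468750000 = 108022419355.32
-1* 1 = -1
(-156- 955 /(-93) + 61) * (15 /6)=-19700 /93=-211.83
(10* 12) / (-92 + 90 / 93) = -1860 / 1411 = -1.32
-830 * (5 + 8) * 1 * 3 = -32370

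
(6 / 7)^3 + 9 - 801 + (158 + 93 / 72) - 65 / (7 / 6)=-5661911 / 8232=-687.79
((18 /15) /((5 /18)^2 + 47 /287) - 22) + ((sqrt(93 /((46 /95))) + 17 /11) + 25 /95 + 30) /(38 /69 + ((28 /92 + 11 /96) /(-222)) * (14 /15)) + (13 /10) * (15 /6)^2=432 * sqrt(406410) /10909 + 100213569217299 /2043136573720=74.29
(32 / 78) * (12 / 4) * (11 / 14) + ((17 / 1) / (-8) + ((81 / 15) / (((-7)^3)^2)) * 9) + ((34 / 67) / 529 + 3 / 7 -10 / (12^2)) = -7781219331413 / 9757410406380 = -0.80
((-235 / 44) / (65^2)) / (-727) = 47 / 27029860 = 0.00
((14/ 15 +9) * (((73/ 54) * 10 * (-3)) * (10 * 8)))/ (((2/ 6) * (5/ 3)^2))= -174032/ 5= -34806.40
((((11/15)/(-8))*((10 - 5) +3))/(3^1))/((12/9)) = -11/60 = -0.18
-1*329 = -329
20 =20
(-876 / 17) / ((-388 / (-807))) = -176733 / 1649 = -107.18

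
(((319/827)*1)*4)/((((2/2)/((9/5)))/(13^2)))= 1940796/4135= 469.36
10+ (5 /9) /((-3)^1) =265 /27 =9.81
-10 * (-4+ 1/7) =270/7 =38.57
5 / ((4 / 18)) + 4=53 / 2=26.50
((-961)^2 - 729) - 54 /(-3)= 922810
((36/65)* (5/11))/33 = 12/1573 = 0.01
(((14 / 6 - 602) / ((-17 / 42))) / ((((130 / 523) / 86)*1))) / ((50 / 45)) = 2548835793 / 5525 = 461327.75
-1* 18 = -18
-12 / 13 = -0.92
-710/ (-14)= 355/ 7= 50.71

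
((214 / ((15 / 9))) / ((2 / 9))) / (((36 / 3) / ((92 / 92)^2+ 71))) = 17334 / 5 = 3466.80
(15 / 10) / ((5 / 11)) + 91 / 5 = 43 / 2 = 21.50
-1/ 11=-0.09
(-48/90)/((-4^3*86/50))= 5/1032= 0.00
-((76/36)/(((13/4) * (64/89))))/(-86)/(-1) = -1691/160992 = -0.01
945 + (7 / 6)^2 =34069 / 36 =946.36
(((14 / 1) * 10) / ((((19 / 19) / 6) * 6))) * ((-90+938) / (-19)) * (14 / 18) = -831040 / 171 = -4859.88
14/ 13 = 1.08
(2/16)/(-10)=-1/80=-0.01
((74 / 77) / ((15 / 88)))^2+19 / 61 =21587779 / 672525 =32.10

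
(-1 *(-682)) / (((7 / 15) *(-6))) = -1705 / 7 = -243.57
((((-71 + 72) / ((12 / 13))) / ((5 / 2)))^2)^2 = 28561 / 810000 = 0.04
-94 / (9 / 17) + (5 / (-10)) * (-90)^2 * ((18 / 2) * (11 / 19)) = -21280.19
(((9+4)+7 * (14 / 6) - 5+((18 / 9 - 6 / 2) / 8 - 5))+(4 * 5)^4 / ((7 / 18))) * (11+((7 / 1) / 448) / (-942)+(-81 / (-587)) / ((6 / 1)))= 4535381.35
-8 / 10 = -4 / 5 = -0.80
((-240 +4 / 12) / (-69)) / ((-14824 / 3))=-719 / 1022856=-0.00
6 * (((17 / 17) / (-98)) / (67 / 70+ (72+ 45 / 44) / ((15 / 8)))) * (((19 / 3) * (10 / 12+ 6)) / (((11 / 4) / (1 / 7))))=-3116 / 903315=-0.00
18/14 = 9/7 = 1.29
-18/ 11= -1.64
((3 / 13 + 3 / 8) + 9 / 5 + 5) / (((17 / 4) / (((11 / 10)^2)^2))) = 56382491 / 22100000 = 2.55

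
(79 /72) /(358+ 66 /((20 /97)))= 395 /244116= 0.00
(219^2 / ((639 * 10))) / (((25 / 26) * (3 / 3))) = 69277 / 8875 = 7.81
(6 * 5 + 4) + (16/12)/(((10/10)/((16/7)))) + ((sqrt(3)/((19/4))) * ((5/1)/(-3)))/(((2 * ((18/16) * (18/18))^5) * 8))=778/21 - 40960 * sqrt(3)/3365793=37.03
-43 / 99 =-0.43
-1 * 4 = -4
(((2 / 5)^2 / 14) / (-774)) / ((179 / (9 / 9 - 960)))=0.00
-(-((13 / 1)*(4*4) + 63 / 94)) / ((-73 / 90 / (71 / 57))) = -20889975 / 65189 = -320.45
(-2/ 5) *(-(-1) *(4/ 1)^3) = -128/ 5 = -25.60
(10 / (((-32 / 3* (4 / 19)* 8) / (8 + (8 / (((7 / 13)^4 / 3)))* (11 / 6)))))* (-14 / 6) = 30302435 / 43904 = 690.20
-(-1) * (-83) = -83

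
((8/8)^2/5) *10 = 2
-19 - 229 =-248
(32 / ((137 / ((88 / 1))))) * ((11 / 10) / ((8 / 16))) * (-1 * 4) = -123904 / 685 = -180.88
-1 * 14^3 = -2744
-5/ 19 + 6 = 109/ 19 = 5.74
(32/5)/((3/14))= 448/15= 29.87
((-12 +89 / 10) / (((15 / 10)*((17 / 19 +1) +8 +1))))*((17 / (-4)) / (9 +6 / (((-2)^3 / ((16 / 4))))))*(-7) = -70091 / 74520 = -0.94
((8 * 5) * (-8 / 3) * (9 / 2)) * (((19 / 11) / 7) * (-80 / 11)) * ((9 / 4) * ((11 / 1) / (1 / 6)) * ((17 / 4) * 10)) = 5436467.53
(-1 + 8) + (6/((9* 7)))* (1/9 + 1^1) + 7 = 2666/189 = 14.11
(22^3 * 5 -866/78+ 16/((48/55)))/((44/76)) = 13152066/143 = 91972.49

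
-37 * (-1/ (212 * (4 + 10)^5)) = 37/ 114018688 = 0.00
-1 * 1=-1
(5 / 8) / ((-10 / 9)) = -9 / 16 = -0.56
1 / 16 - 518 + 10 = -8127 / 16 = -507.94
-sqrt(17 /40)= -sqrt(170) /20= -0.65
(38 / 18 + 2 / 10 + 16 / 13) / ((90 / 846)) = 97384 / 2925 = 33.29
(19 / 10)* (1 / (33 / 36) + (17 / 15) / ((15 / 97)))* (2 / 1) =395941 / 12375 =32.00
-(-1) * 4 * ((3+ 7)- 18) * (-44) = 1408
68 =68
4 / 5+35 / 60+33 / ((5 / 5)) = 2063 / 60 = 34.38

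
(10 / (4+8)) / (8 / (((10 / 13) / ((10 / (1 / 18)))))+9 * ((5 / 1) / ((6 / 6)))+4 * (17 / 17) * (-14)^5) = -0.00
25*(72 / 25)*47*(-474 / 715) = -2243.38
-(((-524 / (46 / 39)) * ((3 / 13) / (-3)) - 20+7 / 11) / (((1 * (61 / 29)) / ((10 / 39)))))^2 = -131196084100 / 40251995641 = -3.26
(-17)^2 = 289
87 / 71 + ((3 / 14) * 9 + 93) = 95577 / 994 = 96.15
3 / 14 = 0.21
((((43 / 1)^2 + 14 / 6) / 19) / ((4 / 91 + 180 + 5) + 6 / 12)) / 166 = 505414 / 159761139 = 0.00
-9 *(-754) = 6786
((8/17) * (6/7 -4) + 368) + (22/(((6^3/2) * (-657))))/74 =114508223843/312419268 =366.52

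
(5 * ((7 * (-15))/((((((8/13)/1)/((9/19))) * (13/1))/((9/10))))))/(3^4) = -105/304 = -0.35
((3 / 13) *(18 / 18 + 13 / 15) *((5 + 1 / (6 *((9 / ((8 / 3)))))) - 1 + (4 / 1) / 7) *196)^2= 168769785856 / 1108809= 152208.17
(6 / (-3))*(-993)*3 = 5958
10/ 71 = 0.14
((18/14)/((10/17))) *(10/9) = 17/7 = 2.43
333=333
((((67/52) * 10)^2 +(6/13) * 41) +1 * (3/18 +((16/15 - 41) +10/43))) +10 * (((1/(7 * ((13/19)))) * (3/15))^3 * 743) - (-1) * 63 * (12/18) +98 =2779673707969/9721065900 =285.94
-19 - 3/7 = -136/7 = -19.43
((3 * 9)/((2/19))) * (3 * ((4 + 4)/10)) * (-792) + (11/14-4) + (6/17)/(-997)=-578453929881/1186430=-487558.41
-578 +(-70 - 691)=-1339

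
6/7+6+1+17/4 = 339/28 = 12.11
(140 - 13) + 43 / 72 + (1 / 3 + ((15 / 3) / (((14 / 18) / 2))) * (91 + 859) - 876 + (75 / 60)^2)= 11559521 / 1008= 11467.78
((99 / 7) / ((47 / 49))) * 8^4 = 2838528 / 47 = 60394.21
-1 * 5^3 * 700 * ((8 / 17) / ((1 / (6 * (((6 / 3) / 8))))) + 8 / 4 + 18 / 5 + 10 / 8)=-11239375 / 17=-661139.71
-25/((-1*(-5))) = -5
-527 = -527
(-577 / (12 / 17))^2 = 96216481 / 144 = 668170.01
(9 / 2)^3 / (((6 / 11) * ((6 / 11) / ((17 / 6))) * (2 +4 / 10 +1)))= 16335 / 64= 255.23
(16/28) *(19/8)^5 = 2476099/57344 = 43.18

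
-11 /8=-1.38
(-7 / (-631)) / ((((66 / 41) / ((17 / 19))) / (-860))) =-5.30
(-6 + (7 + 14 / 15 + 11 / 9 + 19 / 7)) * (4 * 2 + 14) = 40678 / 315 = 129.14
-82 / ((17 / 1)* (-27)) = 82 / 459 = 0.18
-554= -554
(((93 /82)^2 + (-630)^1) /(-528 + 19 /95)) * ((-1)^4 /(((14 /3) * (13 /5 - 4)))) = -0.18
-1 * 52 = -52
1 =1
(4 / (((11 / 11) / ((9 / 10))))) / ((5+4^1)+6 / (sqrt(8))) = 36 / 85 - 6*sqrt(2) / 85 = 0.32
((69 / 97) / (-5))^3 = -328509 / 114084125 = -0.00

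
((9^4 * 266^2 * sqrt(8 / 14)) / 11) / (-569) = -132637176 * sqrt(7) / 6259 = -56067.26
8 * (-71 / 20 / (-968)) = 71 / 2420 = 0.03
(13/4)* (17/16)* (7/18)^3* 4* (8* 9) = 58.49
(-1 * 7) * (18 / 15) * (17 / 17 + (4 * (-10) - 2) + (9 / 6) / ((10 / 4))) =8484 / 25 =339.36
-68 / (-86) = 34 / 43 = 0.79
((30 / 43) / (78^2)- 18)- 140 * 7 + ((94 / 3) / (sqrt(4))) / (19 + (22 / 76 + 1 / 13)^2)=-203023222757467 / 203597140890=-997.18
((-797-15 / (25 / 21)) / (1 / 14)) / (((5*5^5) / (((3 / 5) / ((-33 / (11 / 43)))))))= 56672 / 16796875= 0.00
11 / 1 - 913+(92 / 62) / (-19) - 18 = -541926 / 589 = -920.08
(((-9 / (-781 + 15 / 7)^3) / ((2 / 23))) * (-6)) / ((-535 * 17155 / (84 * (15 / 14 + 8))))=81154143 / 743673061783359200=0.00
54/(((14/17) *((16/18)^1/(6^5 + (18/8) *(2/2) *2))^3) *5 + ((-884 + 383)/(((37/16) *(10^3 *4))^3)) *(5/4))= -228086648034490744542225000000/3316236488302165219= -68778764373.12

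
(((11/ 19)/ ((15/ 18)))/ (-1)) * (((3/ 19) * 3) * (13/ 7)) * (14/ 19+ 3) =-548262/ 240065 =-2.28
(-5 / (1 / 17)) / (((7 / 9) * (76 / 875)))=-95625 / 76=-1258.22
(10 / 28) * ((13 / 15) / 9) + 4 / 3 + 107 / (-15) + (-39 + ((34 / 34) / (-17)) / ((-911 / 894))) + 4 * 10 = -137801749 / 29270430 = -4.71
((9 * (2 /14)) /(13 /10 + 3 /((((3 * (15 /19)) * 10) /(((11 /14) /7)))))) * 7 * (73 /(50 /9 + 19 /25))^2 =728407687500 /796116671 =914.95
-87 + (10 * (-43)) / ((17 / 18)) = -9219 / 17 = -542.29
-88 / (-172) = 22 / 43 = 0.51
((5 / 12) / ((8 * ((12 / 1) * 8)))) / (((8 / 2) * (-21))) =-5 / 774144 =-0.00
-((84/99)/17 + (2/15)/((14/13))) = -1137/6545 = -0.17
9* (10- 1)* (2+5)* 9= 5103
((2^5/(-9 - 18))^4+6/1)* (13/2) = 27541943/531441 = 51.83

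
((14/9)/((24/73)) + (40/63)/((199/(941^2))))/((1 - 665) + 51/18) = -425742703/99468558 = -4.28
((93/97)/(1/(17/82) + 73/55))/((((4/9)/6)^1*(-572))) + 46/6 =16465799/2148744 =7.66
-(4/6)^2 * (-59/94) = 118/423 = 0.28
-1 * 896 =-896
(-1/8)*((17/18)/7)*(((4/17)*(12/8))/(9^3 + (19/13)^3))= -0.00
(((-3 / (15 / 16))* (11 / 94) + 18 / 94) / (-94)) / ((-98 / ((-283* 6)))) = 36507 / 1082410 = 0.03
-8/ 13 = -0.62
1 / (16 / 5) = 5 / 16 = 0.31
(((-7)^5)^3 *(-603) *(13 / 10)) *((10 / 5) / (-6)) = -12405378225481059 / 10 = -1240537822548105.90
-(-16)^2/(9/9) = -256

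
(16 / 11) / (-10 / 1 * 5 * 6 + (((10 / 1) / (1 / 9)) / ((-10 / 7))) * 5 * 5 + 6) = -16 / 20559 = -0.00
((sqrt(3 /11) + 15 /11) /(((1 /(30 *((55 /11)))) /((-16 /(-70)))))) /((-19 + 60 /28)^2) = 420 *sqrt(33) /38291 + 6300 /38291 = 0.23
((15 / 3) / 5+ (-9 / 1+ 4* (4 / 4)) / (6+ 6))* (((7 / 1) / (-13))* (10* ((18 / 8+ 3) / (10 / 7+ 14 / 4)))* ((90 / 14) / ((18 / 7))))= -60025 / 7176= -8.36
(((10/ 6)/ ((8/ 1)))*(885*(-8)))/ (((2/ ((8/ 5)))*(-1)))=1180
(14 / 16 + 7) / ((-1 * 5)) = -63 / 40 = -1.58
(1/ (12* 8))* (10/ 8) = 5/ 384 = 0.01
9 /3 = 3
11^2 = 121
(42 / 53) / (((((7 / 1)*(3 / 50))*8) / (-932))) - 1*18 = -12604 / 53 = -237.81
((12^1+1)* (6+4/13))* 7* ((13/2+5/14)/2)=1968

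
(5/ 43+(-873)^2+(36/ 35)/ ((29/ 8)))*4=133052550656/ 43645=3048517.60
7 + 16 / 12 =25 / 3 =8.33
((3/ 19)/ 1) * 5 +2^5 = 623/ 19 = 32.79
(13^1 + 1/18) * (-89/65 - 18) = -59173/234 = -252.88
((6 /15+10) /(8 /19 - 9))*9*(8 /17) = -71136 /13855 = -5.13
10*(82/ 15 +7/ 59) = 9886/ 177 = 55.85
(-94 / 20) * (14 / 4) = -329 / 20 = -16.45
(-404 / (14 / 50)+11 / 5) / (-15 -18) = 50423 / 1155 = 43.66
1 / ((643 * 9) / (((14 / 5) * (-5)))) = -14 / 5787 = -0.00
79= 79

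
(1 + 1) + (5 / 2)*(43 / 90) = 115 / 36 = 3.19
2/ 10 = 1/ 5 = 0.20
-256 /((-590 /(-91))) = -11648 /295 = -39.48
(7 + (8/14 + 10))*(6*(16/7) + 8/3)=14104/49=287.84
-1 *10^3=-1000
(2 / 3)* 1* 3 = 2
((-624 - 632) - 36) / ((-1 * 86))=646 / 43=15.02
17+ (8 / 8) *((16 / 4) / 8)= 35 / 2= 17.50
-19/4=-4.75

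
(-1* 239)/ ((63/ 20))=-4780/ 63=-75.87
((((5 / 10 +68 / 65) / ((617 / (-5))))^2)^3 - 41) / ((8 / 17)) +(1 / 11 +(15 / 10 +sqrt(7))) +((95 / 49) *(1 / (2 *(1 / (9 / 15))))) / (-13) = -6289211189675317216999867490853 / 73490266825774550389253744128 +sqrt(7) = -82.93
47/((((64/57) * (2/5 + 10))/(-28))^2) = 187061175/692224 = 270.23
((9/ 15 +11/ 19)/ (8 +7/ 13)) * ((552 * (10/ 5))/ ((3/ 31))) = 16610048/ 10545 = 1575.16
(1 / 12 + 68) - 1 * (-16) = 1009 / 12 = 84.08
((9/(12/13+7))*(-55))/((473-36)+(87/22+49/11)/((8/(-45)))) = -1132560/7064461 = -0.16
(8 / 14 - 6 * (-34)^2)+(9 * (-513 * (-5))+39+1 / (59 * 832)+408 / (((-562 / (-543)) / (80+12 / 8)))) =4665242330415 / 96556096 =48316.39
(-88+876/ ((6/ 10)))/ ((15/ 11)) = 15092/ 15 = 1006.13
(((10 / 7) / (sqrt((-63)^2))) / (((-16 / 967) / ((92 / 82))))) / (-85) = 22241 / 1229508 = 0.02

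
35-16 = 19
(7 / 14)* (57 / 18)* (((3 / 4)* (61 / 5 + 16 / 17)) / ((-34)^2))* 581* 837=10320681231 / 1572160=6564.65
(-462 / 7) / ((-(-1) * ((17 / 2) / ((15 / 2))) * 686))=-495 / 5831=-0.08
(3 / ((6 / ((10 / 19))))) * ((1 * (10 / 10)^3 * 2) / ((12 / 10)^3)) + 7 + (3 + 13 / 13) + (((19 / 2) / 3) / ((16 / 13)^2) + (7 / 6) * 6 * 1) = 5356889 / 262656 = 20.40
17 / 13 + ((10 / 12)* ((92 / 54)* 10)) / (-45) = 0.99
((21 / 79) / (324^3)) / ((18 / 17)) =119 / 16121794176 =0.00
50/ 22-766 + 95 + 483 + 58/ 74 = -75272/ 407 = -184.94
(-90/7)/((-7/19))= 1710/49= 34.90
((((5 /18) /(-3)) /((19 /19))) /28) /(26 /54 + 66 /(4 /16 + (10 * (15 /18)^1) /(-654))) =-665 /56037368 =-0.00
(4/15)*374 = 1496/15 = 99.73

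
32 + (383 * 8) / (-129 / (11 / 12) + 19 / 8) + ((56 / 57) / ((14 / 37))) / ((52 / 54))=37740646 / 3007225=12.55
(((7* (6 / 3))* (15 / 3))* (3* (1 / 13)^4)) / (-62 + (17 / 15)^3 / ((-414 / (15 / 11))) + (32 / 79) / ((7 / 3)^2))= -832948231500 / 7015780257273203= -0.00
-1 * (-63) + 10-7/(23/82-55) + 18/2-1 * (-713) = 509677/641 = 795.13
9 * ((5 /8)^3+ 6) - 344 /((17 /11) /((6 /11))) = -567627 /8704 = -65.21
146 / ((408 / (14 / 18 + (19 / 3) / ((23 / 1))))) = 0.38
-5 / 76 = -0.07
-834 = -834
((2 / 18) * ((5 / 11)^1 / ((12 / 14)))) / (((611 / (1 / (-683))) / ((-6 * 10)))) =350 / 41313987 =0.00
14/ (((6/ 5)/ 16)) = 560/ 3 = 186.67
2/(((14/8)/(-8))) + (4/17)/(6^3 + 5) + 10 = 22570/26299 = 0.86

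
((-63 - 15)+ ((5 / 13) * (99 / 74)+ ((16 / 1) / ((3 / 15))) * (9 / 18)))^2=1300395721 / 925444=1405.16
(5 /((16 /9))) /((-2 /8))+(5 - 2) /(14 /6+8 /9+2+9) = -1413 /128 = -11.04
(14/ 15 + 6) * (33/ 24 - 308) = -31889/ 15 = -2125.93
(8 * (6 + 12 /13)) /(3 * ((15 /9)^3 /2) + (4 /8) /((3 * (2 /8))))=12960 /1781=7.28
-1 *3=-3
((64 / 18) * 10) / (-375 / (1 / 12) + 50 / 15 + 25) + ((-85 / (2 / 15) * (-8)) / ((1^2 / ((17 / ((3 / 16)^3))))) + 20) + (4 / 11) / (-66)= 38429478735610 / 2921787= 13152731.10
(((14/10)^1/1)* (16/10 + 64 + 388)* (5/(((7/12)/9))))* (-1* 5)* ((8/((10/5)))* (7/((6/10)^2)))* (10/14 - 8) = 138801600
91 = 91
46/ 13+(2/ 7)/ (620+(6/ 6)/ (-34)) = 6788322/ 1918189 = 3.54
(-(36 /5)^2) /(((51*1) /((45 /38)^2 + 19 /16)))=-403893 /153425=-2.63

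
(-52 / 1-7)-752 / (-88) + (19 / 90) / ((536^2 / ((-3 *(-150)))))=-159448235 / 3160256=-50.45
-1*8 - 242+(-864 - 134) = -1248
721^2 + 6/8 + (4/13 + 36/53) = 1432686583/2756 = 519842.74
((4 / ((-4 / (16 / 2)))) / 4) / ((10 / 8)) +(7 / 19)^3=-53157 / 34295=-1.55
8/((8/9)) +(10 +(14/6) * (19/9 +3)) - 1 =808/27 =29.93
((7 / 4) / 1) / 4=7 / 16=0.44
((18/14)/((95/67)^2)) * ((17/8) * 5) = 686817/101080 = 6.79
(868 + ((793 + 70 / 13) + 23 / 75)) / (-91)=-1625024 / 88725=-18.32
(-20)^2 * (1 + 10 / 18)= 5600 / 9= 622.22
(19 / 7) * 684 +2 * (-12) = 12828 / 7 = 1832.57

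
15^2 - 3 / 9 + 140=364.67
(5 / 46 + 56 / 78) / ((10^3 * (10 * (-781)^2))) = 1483 / 10942700340000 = 0.00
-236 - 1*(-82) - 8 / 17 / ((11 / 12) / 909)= -116062 / 187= -620.65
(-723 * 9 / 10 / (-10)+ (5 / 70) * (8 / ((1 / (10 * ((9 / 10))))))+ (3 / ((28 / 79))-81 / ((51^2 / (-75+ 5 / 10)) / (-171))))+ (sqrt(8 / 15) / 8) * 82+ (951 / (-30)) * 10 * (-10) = 41 * sqrt(30) / 30+ 144237134 / 50575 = 2859.43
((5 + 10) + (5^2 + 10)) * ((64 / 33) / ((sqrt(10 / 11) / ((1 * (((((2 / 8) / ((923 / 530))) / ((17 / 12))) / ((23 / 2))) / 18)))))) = 169600 * sqrt(110) / 35728407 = 0.05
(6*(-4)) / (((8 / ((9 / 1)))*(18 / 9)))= -27 / 2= -13.50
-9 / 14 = -0.64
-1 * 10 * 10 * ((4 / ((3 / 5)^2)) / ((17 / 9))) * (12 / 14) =-60000 / 119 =-504.20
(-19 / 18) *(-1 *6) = 19 / 3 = 6.33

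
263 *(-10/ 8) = -328.75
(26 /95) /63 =0.00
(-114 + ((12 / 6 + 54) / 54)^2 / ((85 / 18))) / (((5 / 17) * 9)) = -783322 / 18225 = -42.98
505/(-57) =-505/57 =-8.86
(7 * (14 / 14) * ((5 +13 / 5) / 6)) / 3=133 / 45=2.96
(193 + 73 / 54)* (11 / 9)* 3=115445 / 162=712.62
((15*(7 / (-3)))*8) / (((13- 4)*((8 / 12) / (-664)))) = 92960 / 3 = 30986.67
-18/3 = -6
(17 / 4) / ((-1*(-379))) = 17 / 1516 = 0.01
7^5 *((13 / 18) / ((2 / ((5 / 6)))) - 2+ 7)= 19244015 / 216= 89092.66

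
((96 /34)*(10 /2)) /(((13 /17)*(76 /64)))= 3840 /247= 15.55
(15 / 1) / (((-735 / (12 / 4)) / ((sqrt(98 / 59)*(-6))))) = 18*sqrt(118) / 413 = 0.47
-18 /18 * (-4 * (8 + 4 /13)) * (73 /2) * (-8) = -126144 /13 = -9703.38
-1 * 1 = -1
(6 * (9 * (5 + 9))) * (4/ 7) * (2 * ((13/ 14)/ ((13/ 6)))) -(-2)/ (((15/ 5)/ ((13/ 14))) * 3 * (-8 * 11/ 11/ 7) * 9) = 1679525/ 4536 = 370.27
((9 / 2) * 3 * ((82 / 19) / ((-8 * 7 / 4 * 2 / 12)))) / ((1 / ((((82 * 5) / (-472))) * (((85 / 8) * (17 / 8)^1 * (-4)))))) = -983763225 / 502208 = -1958.88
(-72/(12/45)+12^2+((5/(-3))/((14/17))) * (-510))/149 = 6343/1043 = 6.08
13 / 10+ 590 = 5913 / 10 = 591.30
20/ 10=2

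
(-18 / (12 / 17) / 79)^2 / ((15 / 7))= 6069 / 124820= 0.05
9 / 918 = 1 / 102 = 0.01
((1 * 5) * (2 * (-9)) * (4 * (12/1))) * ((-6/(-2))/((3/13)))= -56160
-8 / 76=-2 / 19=-0.11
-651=-651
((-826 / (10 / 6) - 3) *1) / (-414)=1.20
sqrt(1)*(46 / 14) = 23 / 7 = 3.29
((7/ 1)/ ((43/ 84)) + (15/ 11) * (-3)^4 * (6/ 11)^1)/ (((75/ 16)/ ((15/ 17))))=6153888/ 442255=13.91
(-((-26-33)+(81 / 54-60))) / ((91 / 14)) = 235 / 13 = 18.08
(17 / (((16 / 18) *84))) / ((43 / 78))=1989 / 4816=0.41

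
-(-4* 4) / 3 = 5.33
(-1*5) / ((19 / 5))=-25 / 19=-1.32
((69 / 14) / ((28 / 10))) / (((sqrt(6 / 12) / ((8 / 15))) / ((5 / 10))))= 23 * sqrt(2) / 49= 0.66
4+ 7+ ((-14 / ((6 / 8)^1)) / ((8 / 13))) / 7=20 / 3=6.67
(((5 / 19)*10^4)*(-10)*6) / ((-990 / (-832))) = -132695.37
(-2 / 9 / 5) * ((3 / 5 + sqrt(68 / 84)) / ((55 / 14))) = -0.02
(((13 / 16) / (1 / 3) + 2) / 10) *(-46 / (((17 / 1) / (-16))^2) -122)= -1669707 / 23120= -72.22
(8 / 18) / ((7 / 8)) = 32 / 63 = 0.51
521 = 521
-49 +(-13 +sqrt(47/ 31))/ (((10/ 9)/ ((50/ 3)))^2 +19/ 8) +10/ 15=-53.28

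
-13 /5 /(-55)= 13 /275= 0.05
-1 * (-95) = 95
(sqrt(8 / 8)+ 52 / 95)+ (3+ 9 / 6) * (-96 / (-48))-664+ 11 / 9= -557657 / 855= -652.23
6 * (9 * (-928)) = -50112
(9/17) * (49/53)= 0.49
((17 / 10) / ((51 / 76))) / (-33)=-38 / 495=-0.08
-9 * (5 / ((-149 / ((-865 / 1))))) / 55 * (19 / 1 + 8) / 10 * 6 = -126117 / 1639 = -76.95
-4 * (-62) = 248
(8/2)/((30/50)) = 20/3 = 6.67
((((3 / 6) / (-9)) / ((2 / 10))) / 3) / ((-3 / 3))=5 / 54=0.09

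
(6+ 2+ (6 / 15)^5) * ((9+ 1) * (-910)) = -9111648 / 125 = -72893.18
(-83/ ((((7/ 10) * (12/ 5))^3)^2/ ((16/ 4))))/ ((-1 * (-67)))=-20263671875/ 91941281712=-0.22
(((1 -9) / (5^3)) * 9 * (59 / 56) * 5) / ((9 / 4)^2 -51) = 2832 / 42875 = 0.07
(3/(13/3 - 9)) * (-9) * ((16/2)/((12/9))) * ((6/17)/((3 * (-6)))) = -81/119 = -0.68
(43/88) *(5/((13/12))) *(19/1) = 12255/286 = 42.85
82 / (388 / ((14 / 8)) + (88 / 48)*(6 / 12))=6888 / 18701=0.37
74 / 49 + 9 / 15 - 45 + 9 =-8303 / 245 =-33.89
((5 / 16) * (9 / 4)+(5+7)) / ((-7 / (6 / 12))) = -813 / 896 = -0.91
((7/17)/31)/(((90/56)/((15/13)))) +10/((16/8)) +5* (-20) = -1952339/20553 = -94.99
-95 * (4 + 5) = -855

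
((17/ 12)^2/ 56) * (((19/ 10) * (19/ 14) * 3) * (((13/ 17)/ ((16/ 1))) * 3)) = 79781/ 2007040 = 0.04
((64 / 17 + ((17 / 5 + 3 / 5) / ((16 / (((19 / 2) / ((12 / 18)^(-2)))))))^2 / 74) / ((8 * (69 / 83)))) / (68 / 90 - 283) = -639349415 / 317511994176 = -0.00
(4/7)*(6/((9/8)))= 64/21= 3.05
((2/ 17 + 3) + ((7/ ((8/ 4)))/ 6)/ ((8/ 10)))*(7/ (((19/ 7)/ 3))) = 153811/ 5168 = 29.76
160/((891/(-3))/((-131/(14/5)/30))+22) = 2096/2783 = 0.75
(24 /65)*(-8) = -192 /65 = -2.95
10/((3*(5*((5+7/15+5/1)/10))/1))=100/157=0.64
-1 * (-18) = 18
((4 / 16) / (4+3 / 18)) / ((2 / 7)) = 0.21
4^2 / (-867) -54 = -46834 / 867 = -54.02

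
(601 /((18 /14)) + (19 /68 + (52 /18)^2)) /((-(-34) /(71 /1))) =186175561 /187272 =994.15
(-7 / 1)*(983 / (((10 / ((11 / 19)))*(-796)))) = 0.50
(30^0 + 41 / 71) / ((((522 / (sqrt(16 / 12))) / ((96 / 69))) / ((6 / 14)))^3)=524288*sqrt(3) / 250863919897311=0.00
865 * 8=6920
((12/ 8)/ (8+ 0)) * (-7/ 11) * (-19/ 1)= 399/ 176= 2.27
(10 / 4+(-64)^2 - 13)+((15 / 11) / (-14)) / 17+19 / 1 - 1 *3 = 5368856 / 1309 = 4101.49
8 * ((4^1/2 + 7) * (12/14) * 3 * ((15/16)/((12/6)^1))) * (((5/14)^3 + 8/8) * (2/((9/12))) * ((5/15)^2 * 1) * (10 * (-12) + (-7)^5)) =-2185360335/4802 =-455093.78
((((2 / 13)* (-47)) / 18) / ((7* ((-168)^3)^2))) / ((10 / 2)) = -47 / 92068188125921280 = -0.00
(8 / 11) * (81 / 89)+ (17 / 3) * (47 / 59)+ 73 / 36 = 14979557 / 2079396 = 7.20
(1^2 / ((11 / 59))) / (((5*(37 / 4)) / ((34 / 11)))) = 8024 / 22385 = 0.36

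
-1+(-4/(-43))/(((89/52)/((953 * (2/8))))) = 45729/3827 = 11.95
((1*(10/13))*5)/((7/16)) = 800/91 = 8.79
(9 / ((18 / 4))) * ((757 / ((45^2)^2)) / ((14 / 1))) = 757 / 28704375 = 0.00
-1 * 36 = -36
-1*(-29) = 29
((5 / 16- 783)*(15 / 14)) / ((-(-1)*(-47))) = 26835 / 1504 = 17.84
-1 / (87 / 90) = -30 / 29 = -1.03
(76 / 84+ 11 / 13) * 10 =17.51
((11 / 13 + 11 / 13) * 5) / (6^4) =55 / 8424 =0.01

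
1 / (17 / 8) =8 / 17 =0.47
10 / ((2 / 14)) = 70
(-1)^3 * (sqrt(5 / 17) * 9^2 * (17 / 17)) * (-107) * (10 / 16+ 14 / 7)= 182007 * sqrt(85) / 136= 12338.39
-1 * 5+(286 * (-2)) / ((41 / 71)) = -40817 / 41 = -995.54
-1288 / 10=-644 / 5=-128.80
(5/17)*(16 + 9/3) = 95/17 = 5.59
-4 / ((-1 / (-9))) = -36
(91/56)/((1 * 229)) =13/1832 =0.01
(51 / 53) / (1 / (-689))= -663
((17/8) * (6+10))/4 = 17/2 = 8.50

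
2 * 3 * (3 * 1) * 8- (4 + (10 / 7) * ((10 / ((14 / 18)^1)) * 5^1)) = 2360 / 49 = 48.16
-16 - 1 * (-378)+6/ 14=2537/ 7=362.43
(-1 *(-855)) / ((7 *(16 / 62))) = 26505 / 56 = 473.30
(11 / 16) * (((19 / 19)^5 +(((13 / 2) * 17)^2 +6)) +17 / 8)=1075305 / 128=8400.82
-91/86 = -1.06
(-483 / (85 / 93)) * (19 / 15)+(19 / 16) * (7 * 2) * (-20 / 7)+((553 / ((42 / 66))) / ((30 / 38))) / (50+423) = -78350851 / 109650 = -714.55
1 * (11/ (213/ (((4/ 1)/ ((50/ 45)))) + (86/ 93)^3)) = 17695854/ 96454357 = 0.18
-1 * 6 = -6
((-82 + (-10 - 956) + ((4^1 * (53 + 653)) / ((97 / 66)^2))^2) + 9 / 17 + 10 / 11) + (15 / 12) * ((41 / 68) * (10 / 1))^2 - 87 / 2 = 7692192466088180151 / 4502953348784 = 1708254.98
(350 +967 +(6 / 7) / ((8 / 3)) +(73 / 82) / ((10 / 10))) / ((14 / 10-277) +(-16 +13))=-7566535 / 1599164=-4.73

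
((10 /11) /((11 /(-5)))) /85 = -10 /2057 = -0.00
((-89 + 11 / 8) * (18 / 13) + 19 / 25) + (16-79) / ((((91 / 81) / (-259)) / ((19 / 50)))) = 7018081 / 1300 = 5398.52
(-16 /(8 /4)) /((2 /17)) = -68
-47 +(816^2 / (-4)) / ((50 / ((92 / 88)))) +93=-944518 / 275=-3434.61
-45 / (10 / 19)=-171 / 2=-85.50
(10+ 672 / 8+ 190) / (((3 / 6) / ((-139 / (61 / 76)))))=-6000352 / 61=-98366.43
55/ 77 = 5/ 7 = 0.71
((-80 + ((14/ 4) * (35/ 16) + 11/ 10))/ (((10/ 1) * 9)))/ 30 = -11399/ 432000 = -0.03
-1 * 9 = -9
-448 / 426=-224 / 213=-1.05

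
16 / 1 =16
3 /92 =0.03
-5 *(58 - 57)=-5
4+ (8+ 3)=15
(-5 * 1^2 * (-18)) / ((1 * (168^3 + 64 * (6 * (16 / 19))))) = 285 / 15016192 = 0.00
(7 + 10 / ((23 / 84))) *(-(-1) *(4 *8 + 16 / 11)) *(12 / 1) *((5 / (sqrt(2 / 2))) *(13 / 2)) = 567840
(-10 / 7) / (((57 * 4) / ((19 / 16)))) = -5 / 672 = -0.01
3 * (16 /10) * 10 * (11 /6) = 88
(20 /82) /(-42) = -5 /861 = -0.01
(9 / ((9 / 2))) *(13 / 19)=26 / 19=1.37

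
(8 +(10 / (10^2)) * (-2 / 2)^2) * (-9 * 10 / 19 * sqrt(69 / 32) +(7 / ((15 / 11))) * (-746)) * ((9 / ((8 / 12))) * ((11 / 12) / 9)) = -8530137 / 200 - 8019 * sqrt(138) / 1216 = -42728.15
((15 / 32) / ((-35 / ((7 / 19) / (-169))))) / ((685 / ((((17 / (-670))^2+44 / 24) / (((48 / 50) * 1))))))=2469817 / 30332045153280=0.00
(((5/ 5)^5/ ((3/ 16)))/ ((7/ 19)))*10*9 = 9120/ 7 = 1302.86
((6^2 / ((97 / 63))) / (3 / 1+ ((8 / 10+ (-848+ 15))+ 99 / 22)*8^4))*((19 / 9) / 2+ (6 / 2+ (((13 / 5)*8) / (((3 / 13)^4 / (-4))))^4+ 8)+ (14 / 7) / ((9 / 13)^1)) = -557988169065863467523438810278 / 109229344426792125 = -5108409026842.04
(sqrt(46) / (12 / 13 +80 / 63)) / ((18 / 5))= 455 * sqrt(46) / 3592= 0.86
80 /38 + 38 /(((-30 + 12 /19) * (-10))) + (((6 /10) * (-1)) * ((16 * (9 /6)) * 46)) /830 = 31603573 /21999150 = 1.44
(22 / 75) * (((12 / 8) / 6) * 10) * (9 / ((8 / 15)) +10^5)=1760297 / 24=73345.71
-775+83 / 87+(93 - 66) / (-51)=-1145597 / 1479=-774.58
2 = 2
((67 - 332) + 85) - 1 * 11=-191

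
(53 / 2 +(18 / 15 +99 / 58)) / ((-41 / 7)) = -728 / 145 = -5.02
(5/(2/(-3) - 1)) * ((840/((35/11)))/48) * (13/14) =-429/28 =-15.32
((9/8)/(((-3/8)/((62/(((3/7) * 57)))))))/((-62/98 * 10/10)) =686/57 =12.04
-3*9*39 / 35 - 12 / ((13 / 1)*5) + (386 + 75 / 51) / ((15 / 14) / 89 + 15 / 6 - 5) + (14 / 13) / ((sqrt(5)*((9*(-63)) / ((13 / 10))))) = -446020501 / 2397850 - sqrt(5) / 2025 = -186.01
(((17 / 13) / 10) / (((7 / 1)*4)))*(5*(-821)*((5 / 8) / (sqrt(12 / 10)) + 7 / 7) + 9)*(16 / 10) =-69632 / 2275-13957*sqrt(30) / 4368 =-48.11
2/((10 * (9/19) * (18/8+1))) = 76/585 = 0.13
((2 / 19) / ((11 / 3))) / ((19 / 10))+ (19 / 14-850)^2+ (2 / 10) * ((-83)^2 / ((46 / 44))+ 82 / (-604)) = 9751572530254749 / 13515457340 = 721512.58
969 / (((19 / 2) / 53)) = 5406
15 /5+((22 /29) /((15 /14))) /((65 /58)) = 3541 /975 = 3.63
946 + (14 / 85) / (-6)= 241223 / 255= 945.97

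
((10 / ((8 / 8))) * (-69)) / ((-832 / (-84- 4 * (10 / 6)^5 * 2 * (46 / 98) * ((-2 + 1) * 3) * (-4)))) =-75710135 / 137592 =-550.25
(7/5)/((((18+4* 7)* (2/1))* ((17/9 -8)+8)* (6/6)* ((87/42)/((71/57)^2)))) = 247009/40933790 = 0.01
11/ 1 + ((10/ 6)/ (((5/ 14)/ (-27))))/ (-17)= 313/ 17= 18.41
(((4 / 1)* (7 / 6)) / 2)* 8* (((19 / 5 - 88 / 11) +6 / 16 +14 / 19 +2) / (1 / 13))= -75257 / 285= -264.06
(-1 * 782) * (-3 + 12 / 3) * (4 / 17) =-184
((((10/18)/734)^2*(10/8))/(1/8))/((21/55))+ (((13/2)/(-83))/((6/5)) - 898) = -68309705958349/76063188348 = -898.07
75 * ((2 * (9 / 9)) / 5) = 30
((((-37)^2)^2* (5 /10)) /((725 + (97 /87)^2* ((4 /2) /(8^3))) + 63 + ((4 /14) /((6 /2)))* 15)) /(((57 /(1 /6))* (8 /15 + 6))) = 756561312480 /1424110417891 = 0.53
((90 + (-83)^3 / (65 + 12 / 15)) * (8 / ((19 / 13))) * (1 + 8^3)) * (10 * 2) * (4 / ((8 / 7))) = -79447446000 / 47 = -1690371191.49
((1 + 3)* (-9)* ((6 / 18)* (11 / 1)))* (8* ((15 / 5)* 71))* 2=-449856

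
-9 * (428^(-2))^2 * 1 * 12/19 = -27/159392794816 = -0.00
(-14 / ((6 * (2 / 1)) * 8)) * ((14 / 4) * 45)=-22.97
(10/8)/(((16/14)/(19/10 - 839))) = -58597/64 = -915.58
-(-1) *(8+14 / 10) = 47 / 5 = 9.40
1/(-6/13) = -13/6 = -2.17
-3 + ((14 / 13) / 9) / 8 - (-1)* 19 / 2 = 3049 / 468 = 6.51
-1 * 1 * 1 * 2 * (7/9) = -14/9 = -1.56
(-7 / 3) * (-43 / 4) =301 / 12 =25.08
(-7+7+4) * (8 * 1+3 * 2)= 56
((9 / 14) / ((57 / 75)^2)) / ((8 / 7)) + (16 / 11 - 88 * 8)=-701.57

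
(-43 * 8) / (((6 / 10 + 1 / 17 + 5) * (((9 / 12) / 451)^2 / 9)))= -95159123840 / 481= -197836016.30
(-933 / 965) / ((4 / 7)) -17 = -18.69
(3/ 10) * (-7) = -21/ 10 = -2.10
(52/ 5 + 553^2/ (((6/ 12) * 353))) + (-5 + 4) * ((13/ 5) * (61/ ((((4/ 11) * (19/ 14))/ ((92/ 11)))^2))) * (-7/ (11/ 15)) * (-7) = -3041960.71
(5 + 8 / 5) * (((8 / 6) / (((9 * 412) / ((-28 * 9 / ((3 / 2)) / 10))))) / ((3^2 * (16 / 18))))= -77 / 15450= -0.00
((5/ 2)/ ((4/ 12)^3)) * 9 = 1215/ 2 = 607.50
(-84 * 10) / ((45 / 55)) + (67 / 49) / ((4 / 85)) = -997.61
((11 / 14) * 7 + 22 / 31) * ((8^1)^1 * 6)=9240 / 31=298.06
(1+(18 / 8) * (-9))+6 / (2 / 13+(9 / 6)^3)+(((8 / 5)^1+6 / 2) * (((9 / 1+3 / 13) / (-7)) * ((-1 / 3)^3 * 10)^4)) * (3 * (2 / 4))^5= -1793501657 / 97385652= -18.42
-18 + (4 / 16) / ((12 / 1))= -863 / 48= -17.98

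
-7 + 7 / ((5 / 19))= 98 / 5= 19.60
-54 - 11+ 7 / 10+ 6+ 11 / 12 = -3443 / 60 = -57.38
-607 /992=-0.61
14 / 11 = 1.27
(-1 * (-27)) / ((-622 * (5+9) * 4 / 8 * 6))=-9 / 8708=-0.00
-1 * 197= -197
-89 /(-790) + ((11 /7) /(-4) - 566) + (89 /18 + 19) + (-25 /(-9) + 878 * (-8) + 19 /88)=-16562811527 /2189880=-7563.34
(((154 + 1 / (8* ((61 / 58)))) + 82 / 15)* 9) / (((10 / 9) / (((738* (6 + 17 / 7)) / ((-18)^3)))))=-1412896777 / 1024800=-1378.70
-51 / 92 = -0.55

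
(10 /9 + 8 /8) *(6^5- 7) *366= 18008542 /3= 6002847.33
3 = 3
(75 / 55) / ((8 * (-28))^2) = 15 / 551936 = 0.00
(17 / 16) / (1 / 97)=1649 / 16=103.06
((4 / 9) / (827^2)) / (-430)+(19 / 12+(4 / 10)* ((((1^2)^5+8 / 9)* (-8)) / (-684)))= 1441244264261 / 905207388660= 1.59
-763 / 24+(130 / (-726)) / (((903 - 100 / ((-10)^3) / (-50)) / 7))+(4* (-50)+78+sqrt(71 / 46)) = -201646239889 / 1311153096+sqrt(3266) / 46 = -152.55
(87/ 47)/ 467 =87/ 21949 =0.00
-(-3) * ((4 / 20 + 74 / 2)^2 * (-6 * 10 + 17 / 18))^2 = 12522601210188 / 625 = 20036161936.30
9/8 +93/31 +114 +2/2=953/8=119.12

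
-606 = -606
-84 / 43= -1.95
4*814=3256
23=23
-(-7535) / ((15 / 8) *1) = 12056 / 3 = 4018.67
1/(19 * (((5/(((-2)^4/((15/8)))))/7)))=896/1425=0.63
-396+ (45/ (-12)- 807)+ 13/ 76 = -22925/ 19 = -1206.58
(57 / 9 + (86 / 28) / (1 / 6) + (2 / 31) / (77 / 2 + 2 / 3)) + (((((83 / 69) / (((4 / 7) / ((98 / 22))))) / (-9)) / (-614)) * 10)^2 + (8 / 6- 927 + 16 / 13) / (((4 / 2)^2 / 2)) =-20406510768259872857057 / 46648346325896755440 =-437.45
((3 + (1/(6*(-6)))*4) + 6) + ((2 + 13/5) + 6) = 877/45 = 19.49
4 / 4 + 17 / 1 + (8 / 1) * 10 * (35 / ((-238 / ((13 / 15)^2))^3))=1974334667632 / 109685795625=18.00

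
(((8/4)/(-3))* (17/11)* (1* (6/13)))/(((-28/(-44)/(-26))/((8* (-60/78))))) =-10880/91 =-119.56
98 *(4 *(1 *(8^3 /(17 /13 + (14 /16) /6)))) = 125239296 /907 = 138080.81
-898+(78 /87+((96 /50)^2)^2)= -10008555936 /11328125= -883.51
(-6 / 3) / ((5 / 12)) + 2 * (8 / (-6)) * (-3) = 16 / 5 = 3.20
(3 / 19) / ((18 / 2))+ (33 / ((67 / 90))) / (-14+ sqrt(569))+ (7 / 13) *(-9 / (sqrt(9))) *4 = -88521245 / 18518331+ 2970 *sqrt(569) / 24991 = -1.95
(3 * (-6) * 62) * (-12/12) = 1116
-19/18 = -1.06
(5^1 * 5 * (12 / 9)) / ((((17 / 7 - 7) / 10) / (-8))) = 1750 / 3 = 583.33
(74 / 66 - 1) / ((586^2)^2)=0.00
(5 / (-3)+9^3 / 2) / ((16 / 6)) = 2177 / 16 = 136.06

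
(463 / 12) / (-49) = -463 / 588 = -0.79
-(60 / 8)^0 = -1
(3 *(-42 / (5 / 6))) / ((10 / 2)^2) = -6.05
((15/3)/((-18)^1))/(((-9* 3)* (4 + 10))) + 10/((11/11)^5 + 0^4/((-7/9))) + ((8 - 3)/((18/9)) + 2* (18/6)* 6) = 48.50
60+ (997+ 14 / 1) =1071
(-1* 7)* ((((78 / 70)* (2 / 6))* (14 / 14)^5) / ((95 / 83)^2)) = -89557 / 45125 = -1.98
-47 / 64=-0.73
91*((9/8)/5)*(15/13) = 189/8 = 23.62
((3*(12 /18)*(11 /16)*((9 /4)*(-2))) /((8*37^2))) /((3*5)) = -33 /876160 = -0.00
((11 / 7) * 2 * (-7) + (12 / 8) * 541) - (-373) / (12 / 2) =2555 / 3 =851.67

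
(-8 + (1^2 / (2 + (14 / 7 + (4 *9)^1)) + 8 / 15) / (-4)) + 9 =413 / 480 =0.86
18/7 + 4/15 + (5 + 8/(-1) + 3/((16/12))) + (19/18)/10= 691/315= 2.19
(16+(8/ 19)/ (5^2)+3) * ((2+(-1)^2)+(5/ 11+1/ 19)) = 6621189/ 99275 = 66.70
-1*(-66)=66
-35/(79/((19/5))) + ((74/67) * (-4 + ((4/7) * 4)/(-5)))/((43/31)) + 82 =611526819/7965965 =76.77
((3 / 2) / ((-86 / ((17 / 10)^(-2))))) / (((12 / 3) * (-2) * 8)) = 75 / 795328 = 0.00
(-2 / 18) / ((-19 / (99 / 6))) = 0.10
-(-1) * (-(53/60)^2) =-2809/3600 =-0.78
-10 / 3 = -3.33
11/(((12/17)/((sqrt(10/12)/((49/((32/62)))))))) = 374 * sqrt(30)/13671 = 0.15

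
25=25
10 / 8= 5 / 4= 1.25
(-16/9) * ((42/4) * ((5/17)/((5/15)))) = -280/17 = -16.47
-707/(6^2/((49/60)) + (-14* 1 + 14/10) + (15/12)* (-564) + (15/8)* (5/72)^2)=2394524160/2281095263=1.05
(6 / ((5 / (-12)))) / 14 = -36 / 35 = -1.03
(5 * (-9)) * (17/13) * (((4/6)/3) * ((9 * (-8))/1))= 12240/13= 941.54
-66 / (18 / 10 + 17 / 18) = -5940 / 247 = -24.05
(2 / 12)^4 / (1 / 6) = 1 / 216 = 0.00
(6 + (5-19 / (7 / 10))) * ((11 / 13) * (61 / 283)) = -75823 / 25753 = -2.94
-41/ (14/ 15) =-615/ 14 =-43.93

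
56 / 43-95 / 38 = -103 / 86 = -1.20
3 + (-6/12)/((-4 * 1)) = 25/8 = 3.12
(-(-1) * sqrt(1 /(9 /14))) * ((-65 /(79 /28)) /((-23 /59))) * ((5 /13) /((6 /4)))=82600 * sqrt(14) /16353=18.90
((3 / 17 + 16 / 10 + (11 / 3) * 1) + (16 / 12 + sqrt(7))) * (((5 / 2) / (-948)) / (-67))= 5 * sqrt(7) / 127032 + 24 / 89981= 0.00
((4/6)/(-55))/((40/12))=-1/275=-0.00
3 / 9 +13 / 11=50 / 33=1.52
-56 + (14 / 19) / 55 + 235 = 187069 / 1045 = 179.01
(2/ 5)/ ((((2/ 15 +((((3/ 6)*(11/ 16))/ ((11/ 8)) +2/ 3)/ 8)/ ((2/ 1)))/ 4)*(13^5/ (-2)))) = -0.00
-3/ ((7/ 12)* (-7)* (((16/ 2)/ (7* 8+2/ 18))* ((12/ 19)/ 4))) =9595/ 294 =32.64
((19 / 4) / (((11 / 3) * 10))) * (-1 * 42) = -5.44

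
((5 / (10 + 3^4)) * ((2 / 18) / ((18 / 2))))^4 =625 / 2951927213752881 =0.00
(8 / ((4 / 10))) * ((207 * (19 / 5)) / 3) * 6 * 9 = 283176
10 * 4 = 40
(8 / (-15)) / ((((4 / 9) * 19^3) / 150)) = -180 / 6859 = -0.03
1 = 1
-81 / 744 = -27 / 248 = -0.11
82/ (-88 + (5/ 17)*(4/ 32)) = -11152/ 11963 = -0.93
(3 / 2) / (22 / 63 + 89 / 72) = 0.95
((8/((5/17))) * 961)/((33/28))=22178.72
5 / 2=2.50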